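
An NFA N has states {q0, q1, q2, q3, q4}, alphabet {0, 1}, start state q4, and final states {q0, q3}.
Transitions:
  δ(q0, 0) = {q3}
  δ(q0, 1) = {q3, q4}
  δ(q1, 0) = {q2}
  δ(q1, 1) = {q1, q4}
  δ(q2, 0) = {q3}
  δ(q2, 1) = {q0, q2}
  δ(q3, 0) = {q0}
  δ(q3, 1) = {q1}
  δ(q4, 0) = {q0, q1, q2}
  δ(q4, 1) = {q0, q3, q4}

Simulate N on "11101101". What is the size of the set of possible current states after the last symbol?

Start: {q4}
read 1: {q0, q3, q4}
read 1: {q0, q1, q3, q4}
read 1: {q0, q1, q3, q4}
read 0: {q0, q1, q2, q3}
read 1: {q0, q1, q2, q3, q4}
read 1: {q0, q1, q2, q3, q4}
read 0: {q0, q1, q2, q3}
read 1: {q0, q1, q2, q3, q4}
Final reachable set {q0, q1, q2, q3, q4} has 5 states.

5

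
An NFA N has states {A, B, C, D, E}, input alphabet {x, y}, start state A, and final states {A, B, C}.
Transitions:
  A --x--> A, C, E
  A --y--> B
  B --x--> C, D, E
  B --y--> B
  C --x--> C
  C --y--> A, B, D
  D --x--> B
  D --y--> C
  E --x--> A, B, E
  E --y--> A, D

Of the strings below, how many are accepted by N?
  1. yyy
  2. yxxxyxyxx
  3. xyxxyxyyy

yyy: accepted
yxxxyxyxx: accepted
xyxxyxyyy: accepted

3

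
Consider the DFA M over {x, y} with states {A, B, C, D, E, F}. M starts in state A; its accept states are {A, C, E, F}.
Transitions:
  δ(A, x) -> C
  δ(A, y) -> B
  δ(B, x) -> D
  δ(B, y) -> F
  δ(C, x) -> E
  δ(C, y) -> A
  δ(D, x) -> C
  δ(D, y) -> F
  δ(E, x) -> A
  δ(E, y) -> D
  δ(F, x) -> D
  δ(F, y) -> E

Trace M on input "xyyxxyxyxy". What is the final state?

A --x--> C
C --y--> A
A --y--> B
B --x--> D
D --x--> C
C --y--> A
A --x--> C
C --y--> A
A --x--> C
C --y--> A

A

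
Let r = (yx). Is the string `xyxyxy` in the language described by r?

No split of xyxyxy into u·v has y matching u and x matching v.

no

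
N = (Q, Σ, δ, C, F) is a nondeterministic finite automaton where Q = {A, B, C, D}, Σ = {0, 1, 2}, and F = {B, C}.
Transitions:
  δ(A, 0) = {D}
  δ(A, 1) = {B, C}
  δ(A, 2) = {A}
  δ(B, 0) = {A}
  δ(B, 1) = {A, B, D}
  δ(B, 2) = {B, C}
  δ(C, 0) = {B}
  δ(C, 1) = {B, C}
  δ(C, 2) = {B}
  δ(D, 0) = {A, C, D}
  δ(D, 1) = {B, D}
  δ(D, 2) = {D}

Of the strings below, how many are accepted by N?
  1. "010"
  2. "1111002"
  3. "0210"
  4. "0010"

4

"010": accepted
"1111002": accepted
"0210": accepted
"0010": accepted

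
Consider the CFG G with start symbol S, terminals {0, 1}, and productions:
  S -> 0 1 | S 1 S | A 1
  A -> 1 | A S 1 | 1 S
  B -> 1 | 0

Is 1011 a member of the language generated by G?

S ⇒ A1 ⇒ 1S1 ⇒ 1011

yes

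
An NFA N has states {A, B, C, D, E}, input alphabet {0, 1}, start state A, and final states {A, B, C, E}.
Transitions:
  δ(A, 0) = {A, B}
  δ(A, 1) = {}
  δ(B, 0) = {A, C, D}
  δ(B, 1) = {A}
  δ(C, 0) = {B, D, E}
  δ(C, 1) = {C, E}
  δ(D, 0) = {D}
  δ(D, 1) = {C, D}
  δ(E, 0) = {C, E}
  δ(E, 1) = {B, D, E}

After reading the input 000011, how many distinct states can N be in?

Start: {A}
read 0: {A, B}
read 0: {A, B, C, D}
read 0: {A, B, C, D, E}
read 0: {A, B, C, D, E}
read 1: {A, B, C, D, E}
read 1: {A, B, C, D, E}
Final reachable set {A, B, C, D, E} has 5 states.

5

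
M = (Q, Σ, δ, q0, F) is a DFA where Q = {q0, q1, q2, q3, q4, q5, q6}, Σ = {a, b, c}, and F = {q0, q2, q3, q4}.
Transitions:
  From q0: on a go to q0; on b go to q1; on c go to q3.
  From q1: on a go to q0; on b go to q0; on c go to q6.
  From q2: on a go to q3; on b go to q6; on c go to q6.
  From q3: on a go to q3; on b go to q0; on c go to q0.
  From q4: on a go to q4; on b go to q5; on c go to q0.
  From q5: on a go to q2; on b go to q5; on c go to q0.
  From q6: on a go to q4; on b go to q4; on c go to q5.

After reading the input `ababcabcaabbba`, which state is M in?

q0 --a--> q0
q0 --b--> q1
q1 --a--> q0
q0 --b--> q1
q1 --c--> q6
q6 --a--> q4
q4 --b--> q5
q5 --c--> q0
q0 --a--> q0
q0 --a--> q0
q0 --b--> q1
q1 --b--> q0
q0 --b--> q1
q1 --a--> q0

q0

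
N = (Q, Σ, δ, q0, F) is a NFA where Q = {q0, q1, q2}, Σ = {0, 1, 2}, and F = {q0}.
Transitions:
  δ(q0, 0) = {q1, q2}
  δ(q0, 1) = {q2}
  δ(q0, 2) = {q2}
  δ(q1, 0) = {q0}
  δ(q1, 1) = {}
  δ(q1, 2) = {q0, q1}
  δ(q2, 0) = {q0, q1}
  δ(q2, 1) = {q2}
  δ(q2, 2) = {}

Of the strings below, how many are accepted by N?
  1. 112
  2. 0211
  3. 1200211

112: rejected
0211: rejected
1200211: rejected

0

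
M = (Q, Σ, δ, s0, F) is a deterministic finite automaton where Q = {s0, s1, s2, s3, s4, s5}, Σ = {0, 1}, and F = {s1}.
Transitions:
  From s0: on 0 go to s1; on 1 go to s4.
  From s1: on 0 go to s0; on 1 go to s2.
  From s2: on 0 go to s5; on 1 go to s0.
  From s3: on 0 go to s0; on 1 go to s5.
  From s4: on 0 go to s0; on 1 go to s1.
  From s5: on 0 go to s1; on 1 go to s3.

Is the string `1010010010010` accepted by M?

rejected

s0 --1--> s4
s4 --0--> s0
s0 --1--> s4
s4 --0--> s0
s0 --0--> s1
s1 --1--> s2
s2 --0--> s5
s5 --0--> s1
s1 --1--> s2
s2 --0--> s5
s5 --0--> s1
s1 --1--> s2
s2 --0--> s5
End in state s5, which is not an accepting state.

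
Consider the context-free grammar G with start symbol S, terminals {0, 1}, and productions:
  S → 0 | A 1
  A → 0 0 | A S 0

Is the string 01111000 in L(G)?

no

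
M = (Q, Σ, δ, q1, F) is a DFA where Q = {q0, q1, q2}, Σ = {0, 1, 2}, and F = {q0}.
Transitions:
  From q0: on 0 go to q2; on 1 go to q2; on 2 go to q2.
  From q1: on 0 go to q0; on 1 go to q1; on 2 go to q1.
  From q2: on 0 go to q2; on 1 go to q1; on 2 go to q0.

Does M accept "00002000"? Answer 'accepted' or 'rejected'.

q1 --0--> q0
q0 --0--> q2
q2 --0--> q2
q2 --0--> q2
q2 --2--> q0
q0 --0--> q2
q2 --0--> q2
q2 --0--> q2
End in state q2, which is not an accepting state.

rejected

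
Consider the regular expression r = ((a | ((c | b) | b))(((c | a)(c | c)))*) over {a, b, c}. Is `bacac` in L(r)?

Split as b·acac: (a|((c|b)|b)) matches b and (((c|a)(c|c)))* matches acac.

yes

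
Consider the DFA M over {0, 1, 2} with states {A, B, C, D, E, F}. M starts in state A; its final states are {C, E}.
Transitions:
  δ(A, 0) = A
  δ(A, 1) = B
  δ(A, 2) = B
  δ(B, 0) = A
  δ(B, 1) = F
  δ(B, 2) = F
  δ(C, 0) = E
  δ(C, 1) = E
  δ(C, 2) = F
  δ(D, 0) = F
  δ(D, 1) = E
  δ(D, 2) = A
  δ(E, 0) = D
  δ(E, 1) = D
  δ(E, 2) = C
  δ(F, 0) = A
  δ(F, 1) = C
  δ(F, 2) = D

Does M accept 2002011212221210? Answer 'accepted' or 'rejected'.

rejected

A --2--> B
B --0--> A
A --0--> A
A --2--> B
B --0--> A
A --1--> B
B --1--> F
F --2--> D
D --1--> E
E --2--> C
C --2--> F
F --2--> D
D --1--> E
E --2--> C
C --1--> E
E --0--> D
End in state D, which is not an accepting state.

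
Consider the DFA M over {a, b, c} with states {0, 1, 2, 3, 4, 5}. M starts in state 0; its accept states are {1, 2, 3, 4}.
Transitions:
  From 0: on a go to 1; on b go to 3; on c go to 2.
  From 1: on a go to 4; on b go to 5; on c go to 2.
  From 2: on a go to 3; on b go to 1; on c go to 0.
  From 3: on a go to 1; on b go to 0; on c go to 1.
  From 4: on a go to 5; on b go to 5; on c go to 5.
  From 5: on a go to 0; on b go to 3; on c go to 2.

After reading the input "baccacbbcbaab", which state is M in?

0 --b--> 3
3 --a--> 1
1 --c--> 2
2 --c--> 0
0 --a--> 1
1 --c--> 2
2 --b--> 1
1 --b--> 5
5 --c--> 2
2 --b--> 1
1 --a--> 4
4 --a--> 5
5 --b--> 3

3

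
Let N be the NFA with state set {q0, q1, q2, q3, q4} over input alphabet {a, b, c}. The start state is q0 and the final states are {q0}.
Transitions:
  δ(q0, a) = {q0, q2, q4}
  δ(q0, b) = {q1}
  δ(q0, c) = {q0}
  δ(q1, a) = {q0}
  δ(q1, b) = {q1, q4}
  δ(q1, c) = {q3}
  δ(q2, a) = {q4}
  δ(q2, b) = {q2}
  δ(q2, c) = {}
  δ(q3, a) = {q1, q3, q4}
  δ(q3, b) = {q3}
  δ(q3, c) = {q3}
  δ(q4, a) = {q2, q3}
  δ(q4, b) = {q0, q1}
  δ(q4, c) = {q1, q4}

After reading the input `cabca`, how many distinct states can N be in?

5

Start: {q0}
read c: {q0}
read a: {q0, q2, q4}
read b: {q0, q1, q2}
read c: {q0, q3}
read a: {q0, q1, q2, q3, q4}
Final reachable set {q0, q1, q2, q3, q4} has 5 states.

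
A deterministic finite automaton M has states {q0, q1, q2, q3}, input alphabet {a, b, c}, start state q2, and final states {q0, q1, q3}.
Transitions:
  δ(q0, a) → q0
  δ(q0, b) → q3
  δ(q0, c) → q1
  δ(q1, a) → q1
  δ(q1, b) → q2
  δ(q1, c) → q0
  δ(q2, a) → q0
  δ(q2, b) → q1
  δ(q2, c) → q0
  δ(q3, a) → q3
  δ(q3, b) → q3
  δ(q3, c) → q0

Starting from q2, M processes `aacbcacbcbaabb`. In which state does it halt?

q2 --a--> q0
q0 --a--> q0
q0 --c--> q1
q1 --b--> q2
q2 --c--> q0
q0 --a--> q0
q0 --c--> q1
q1 --b--> q2
q2 --c--> q0
q0 --b--> q3
q3 --a--> q3
q3 --a--> q3
q3 --b--> q3
q3 --b--> q3

q3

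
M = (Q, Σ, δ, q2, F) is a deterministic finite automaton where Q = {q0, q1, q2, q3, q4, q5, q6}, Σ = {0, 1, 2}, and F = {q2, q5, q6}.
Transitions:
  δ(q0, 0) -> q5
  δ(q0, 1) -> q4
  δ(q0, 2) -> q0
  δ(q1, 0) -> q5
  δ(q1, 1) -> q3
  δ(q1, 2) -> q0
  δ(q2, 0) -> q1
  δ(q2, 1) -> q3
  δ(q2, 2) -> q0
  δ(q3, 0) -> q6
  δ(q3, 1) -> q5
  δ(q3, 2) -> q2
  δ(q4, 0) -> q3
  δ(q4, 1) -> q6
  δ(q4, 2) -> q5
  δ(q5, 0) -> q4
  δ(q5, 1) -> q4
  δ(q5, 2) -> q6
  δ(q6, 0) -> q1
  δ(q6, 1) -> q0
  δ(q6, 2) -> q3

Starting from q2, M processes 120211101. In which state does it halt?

q2 --1--> q3
q3 --2--> q2
q2 --0--> q1
q1 --2--> q0
q0 --1--> q4
q4 --1--> q6
q6 --1--> q0
q0 --0--> q5
q5 --1--> q4

q4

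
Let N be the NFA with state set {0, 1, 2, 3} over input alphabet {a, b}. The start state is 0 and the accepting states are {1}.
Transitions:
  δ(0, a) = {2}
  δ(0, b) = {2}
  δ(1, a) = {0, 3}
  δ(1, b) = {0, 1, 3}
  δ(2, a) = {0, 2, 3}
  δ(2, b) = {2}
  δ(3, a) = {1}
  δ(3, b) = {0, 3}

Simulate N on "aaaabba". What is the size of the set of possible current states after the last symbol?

Start: {0}
read a: {2}
read a: {0, 2, 3}
read a: {0, 1, 2, 3}
read a: {0, 1, 2, 3}
read b: {0, 1, 2, 3}
read b: {0, 1, 2, 3}
read a: {0, 1, 2, 3}
Final reachable set {0, 1, 2, 3} has 4 states.

4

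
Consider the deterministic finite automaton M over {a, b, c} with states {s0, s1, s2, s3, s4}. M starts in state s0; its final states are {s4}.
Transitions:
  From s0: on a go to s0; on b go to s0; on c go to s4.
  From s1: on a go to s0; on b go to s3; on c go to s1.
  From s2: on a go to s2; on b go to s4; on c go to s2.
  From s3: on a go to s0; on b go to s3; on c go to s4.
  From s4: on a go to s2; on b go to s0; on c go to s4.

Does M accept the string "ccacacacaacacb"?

s0 --c--> s4
s4 --c--> s4
s4 --a--> s2
s2 --c--> s2
s2 --a--> s2
s2 --c--> s2
s2 --a--> s2
s2 --c--> s2
s2 --a--> s2
s2 --a--> s2
s2 --c--> s2
s2 --a--> s2
s2 --c--> s2
s2 --b--> s4
End in state s4, which is an accepting state.

accepted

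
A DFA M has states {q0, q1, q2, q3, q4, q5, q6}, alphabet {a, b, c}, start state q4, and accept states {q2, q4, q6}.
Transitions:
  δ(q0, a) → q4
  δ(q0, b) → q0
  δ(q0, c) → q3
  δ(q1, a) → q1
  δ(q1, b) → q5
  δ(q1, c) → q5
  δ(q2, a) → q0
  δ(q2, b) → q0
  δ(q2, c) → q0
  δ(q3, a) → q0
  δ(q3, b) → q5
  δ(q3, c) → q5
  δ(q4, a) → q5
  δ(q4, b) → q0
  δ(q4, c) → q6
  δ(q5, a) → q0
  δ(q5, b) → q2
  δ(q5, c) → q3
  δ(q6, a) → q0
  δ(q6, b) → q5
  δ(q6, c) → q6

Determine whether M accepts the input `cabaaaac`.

q4 --c--> q6
q6 --a--> q0
q0 --b--> q0
q0 --a--> q4
q4 --a--> q5
q5 --a--> q0
q0 --a--> q4
q4 --c--> q6
End in state q6, which is an accepting state.

accepted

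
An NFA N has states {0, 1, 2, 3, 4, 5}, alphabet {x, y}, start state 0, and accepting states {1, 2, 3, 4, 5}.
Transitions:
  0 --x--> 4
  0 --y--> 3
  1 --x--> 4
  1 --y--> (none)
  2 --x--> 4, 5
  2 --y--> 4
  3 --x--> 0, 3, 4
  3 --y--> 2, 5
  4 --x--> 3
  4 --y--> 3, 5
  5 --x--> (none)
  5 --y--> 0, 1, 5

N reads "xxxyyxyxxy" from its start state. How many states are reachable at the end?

3

Start: {0}
read x: {4}
read x: {3}
read x: {0, 3, 4}
read y: {2, 3, 5}
read y: {0, 1, 2, 4, 5}
read x: {3, 4, 5}
read y: {0, 1, 2, 3, 5}
read x: {0, 3, 4, 5}
read x: {0, 3, 4}
read y: {2, 3, 5}
Final reachable set {2, 3, 5} has 3 states.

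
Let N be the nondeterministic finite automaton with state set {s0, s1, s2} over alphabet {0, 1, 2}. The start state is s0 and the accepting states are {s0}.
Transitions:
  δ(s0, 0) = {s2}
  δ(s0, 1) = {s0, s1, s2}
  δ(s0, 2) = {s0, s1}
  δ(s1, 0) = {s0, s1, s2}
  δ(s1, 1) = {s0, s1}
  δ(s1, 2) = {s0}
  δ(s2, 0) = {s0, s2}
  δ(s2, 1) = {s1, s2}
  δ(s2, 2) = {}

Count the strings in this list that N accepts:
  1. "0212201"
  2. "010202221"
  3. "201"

2

"0212201": rejected
"010202221": accepted
"201": accepted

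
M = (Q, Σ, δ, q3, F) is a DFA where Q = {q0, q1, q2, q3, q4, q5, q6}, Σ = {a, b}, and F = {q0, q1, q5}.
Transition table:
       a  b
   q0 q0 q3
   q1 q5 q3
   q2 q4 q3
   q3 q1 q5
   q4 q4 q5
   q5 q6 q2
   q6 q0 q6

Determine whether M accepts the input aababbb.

rejected

q3 --a--> q1
q1 --a--> q5
q5 --b--> q2
q2 --a--> q4
q4 --b--> q5
q5 --b--> q2
q2 --b--> q3
End in state q3, which is not an accepting state.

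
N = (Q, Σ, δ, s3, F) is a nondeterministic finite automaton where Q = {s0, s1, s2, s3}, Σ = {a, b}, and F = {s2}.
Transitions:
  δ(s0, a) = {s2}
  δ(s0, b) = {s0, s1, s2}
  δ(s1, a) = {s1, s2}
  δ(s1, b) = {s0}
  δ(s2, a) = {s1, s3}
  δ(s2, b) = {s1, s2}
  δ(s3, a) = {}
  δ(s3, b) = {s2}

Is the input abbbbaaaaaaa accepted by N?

Start: {s3}
read a: {}
The reachable set is empty and stays empty for the remaining 11 symbols.
Reachable ∩ accepting = {} — empty.

rejected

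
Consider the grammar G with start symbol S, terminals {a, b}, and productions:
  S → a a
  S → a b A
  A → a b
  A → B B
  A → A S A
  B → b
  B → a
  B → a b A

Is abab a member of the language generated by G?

yes

S ⇒ abA ⇒ abab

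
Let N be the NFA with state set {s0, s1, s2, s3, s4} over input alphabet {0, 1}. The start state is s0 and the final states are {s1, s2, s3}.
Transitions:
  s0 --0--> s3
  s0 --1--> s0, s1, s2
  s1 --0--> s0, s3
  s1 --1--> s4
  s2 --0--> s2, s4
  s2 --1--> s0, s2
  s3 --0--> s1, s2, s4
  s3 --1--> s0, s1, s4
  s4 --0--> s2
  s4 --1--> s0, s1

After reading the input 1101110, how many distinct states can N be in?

4

Start: {s0}
read 1: {s0, s1, s2}
read 1: {s0, s1, s2, s4}
read 0: {s0, s2, s3, s4}
read 1: {s0, s1, s2, s4}
read 1: {s0, s1, s2, s4}
read 1: {s0, s1, s2, s4}
read 0: {s0, s2, s3, s4}
Final reachable set {s0, s2, s3, s4} has 4 states.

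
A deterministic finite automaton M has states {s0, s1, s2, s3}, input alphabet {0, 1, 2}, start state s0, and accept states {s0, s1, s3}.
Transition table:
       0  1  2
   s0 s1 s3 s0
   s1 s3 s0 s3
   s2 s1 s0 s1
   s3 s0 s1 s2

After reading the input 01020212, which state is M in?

s2

s0 --0--> s1
s1 --1--> s0
s0 --0--> s1
s1 --2--> s3
s3 --0--> s0
s0 --2--> s0
s0 --1--> s3
s3 --2--> s2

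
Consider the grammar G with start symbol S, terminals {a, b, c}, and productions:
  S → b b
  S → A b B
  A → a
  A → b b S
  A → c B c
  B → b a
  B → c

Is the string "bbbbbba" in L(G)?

S ⇒ AbB ⇒ bbSbB ⇒ bbbbbB ⇒ bbbbbba

yes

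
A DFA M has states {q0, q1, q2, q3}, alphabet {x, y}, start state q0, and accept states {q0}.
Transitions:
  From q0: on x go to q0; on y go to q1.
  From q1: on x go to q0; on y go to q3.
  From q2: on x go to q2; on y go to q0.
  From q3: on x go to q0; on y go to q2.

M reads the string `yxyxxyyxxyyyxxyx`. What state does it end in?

q0 --y--> q1
q1 --x--> q0
q0 --y--> q1
q1 --x--> q0
q0 --x--> q0
q0 --y--> q1
q1 --y--> q3
q3 --x--> q0
q0 --x--> q0
q0 --y--> q1
q1 --y--> q3
q3 --y--> q2
q2 --x--> q2
q2 --x--> q2
q2 --y--> q0
q0 --x--> q0

q0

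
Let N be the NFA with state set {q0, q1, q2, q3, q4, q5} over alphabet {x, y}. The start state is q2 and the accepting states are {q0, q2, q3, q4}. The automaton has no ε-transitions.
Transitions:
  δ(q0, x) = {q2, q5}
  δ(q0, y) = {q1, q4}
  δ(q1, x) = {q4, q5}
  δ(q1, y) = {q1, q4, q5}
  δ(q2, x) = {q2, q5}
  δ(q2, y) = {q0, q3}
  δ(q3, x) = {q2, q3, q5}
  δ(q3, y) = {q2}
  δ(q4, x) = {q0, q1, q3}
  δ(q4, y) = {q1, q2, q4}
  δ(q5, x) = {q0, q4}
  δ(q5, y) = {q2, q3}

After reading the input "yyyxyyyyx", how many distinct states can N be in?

Start: {q2}
read y: {q0, q3}
read y: {q1, q2, q4}
read y: {q0, q1, q2, q3, q4, q5}
read x: {q0, q1, q2, q3, q4, q5}
read y: {q0, q1, q2, q3, q4, q5}
read y: {q0, q1, q2, q3, q4, q5}
read y: {q0, q1, q2, q3, q4, q5}
read y: {q0, q1, q2, q3, q4, q5}
read x: {q0, q1, q2, q3, q4, q5}
Final reachable set {q0, q1, q2, q3, q4, q5} has 6 states.

6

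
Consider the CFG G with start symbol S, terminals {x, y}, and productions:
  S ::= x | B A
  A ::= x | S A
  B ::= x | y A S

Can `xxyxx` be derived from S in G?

no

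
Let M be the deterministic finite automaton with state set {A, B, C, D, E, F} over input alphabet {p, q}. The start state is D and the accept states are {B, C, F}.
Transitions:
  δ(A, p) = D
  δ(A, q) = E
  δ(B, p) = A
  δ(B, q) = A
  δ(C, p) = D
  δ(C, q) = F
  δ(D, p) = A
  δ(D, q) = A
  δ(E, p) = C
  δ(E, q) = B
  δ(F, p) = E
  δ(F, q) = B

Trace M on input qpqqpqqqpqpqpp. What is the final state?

D --q--> A
A --p--> D
D --q--> A
A --q--> E
E --p--> C
C --q--> F
F --q--> B
B --q--> A
A --p--> D
D --q--> A
A --p--> D
D --q--> A
A --p--> D
D --p--> A

A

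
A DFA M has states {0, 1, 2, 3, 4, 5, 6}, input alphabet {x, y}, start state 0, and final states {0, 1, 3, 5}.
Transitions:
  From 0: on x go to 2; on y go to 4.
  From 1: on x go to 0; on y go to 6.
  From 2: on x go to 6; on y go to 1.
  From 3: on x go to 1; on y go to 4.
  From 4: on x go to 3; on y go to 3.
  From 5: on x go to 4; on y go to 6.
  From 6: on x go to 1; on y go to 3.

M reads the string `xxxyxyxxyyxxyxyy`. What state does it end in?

0 --x--> 2
2 --x--> 6
6 --x--> 1
1 --y--> 6
6 --x--> 1
1 --y--> 6
6 --x--> 1
1 --x--> 0
0 --y--> 4
4 --y--> 3
3 --x--> 1
1 --x--> 0
0 --y--> 4
4 --x--> 3
3 --y--> 4
4 --y--> 3

3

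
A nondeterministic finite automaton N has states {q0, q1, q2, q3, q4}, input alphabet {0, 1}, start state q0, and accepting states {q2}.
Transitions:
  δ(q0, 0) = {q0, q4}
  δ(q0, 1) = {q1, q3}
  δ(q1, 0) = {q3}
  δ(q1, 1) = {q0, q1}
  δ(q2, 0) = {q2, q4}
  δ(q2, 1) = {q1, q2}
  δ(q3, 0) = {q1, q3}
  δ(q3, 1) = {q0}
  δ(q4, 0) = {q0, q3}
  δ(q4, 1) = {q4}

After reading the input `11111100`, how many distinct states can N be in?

Start: {q0}
read 1: {q1, q3}
read 1: {q0, q1}
read 1: {q0, q1, q3}
read 1: {q0, q1, q3}
read 1: {q0, q1, q3}
read 1: {q0, q1, q3}
read 0: {q0, q1, q3, q4}
read 0: {q0, q1, q3, q4}
Final reachable set {q0, q1, q3, q4} has 4 states.

4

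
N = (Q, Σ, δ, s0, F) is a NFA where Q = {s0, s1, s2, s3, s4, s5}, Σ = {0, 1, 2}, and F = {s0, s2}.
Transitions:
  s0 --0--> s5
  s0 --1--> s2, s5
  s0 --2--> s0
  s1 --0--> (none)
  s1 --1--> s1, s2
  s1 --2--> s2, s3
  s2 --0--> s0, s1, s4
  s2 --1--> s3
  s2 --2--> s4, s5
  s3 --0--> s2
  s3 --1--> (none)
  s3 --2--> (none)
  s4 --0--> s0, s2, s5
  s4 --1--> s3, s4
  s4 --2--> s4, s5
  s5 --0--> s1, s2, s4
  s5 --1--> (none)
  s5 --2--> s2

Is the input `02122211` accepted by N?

rejected

Start: {s0}
read 0: {s5}
read 2: {s2}
read 1: {s3}
read 2: {}
The reachable set is empty and stays empty for the remaining 4 symbols.
Reachable ∩ accepting = {} — empty.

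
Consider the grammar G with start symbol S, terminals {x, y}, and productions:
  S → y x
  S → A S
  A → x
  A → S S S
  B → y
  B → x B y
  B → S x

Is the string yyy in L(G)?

no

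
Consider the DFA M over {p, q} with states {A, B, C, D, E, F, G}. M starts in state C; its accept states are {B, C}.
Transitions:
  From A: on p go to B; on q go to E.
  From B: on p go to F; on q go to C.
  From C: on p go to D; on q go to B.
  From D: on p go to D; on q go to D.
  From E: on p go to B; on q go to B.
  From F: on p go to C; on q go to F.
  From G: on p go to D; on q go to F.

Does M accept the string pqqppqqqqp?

rejected

C --p--> D
D --q--> D
D --q--> D
D --p--> D
D --p--> D
D --q--> D
D --q--> D
D --q--> D
D --q--> D
D --p--> D
End in state D, which is not an accepting state.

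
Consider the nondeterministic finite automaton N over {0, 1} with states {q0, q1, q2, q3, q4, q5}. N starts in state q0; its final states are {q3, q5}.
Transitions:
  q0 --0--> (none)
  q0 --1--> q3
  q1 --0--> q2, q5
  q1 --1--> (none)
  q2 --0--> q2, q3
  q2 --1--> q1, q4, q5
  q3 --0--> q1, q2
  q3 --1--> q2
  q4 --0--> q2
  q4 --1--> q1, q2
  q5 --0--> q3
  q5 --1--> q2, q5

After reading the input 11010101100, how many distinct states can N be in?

3

Start: {q0}
read 1: {q3}
read 1: {q2}
read 0: {q2, q3}
read 1: {q1, q2, q4, q5}
read 0: {q2, q3, q5}
read 1: {q1, q2, q4, q5}
read 0: {q2, q3, q5}
read 1: {q1, q2, q4, q5}
read 1: {q1, q2, q4, q5}
read 0: {q2, q3, q5}
read 0: {q1, q2, q3}
Final reachable set {q1, q2, q3} has 3 states.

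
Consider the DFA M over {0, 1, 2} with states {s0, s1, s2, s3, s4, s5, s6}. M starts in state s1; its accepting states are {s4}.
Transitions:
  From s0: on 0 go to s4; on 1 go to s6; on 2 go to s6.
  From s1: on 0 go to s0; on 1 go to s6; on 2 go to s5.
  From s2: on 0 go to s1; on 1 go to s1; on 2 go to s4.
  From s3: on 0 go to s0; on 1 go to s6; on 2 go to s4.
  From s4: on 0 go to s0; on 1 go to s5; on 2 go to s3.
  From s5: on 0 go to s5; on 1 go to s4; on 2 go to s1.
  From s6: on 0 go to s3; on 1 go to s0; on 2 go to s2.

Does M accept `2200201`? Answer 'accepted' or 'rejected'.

rejected

s1 --2--> s5
s5 --2--> s1
s1 --0--> s0
s0 --0--> s4
s4 --2--> s3
s3 --0--> s0
s0 --1--> s6
End in state s6, which is not an accepting state.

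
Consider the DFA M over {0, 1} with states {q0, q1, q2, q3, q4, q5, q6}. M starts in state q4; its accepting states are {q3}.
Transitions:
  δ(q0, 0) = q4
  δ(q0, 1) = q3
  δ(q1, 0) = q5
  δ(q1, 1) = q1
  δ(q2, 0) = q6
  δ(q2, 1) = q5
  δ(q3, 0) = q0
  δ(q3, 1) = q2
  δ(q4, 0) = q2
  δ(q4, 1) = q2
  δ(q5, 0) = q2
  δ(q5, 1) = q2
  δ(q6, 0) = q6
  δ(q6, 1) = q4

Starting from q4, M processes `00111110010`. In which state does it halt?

q2

q4 --0--> q2
q2 --0--> q6
q6 --1--> q4
q4 --1--> q2
q2 --1--> q5
q5 --1--> q2
q2 --1--> q5
q5 --0--> q2
q2 --0--> q6
q6 --1--> q4
q4 --0--> q2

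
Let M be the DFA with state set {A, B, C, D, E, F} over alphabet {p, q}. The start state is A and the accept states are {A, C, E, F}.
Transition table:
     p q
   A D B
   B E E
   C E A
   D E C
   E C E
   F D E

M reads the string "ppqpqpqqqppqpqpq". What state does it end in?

E

A --p--> D
D --p--> E
E --q--> E
E --p--> C
C --q--> A
A --p--> D
D --q--> C
C --q--> A
A --q--> B
B --p--> E
E --p--> C
C --q--> A
A --p--> D
D --q--> C
C --p--> E
E --q--> E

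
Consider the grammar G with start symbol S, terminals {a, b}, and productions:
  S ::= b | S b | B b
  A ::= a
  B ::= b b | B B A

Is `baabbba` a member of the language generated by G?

no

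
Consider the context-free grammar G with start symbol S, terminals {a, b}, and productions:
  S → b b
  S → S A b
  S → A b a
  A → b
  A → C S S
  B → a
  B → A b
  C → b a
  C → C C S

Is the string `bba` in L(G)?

yes

S ⇒ Aba ⇒ bba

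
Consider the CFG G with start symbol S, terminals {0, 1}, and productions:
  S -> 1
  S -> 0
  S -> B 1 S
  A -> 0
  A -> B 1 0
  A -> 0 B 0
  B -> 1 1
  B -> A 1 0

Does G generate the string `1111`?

S ⇒ B1S ⇒ 111S ⇒ 1111

yes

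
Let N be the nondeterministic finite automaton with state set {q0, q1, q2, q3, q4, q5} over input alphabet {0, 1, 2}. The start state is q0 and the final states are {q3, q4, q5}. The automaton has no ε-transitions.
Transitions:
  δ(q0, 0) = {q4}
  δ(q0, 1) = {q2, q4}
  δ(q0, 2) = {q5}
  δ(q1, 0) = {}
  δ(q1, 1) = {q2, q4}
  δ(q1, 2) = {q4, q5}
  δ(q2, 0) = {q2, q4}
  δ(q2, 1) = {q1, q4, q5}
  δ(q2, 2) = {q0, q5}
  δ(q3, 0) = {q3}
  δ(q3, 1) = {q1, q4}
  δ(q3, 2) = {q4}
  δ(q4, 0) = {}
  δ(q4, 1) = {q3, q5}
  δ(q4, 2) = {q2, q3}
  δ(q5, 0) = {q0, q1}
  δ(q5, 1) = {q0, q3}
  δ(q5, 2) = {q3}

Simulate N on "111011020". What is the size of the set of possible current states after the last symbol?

5

Start: {q0}
read 1: {q2, q4}
read 1: {q1, q3, q4, q5}
read 1: {q0, q1, q2, q3, q4, q5}
read 0: {q0, q1, q2, q3, q4}
read 1: {q1, q2, q3, q4, q5}
read 1: {q0, q1, q2, q3, q4, q5}
read 0: {q0, q1, q2, q3, q4}
read 2: {q0, q2, q3, q4, q5}
read 0: {q0, q1, q2, q3, q4}
Final reachable set {q0, q1, q2, q3, q4} has 5 states.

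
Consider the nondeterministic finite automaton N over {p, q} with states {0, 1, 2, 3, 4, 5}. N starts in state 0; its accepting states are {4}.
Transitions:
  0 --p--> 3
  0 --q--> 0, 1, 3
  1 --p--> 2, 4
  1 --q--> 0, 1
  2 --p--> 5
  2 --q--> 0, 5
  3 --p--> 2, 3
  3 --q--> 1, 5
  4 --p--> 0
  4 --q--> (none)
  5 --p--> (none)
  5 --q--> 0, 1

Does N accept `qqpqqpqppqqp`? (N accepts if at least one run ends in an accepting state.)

accepted

Start: {0}
read q: {0, 1, 3}
read q: {0, 1, 3, 5}
read p: {2, 3, 4}
read q: {0, 1, 5}
read q: {0, 1, 3}
read p: {2, 3, 4}
read q: {0, 1, 5}
read p: {2, 3, 4}
read p: {0, 2, 3, 5}
read q: {0, 1, 3, 5}
read q: {0, 1, 3, 5}
read p: {2, 3, 4}
Reachable ∩ accepting = {4} — nonempty.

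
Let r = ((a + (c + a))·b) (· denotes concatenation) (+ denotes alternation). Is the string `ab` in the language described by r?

yes

Split as a·b: (a+(c+a)) matches a and b matches b.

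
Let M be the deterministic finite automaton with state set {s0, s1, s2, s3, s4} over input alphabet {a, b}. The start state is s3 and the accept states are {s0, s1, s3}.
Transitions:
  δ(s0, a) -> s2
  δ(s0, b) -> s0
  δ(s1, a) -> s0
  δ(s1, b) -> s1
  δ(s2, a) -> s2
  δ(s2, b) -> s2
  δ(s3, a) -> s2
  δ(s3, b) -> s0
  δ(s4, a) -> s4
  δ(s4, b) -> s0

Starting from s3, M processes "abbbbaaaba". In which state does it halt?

s3 --a--> s2
s2 --b--> s2
s2 --b--> s2
s2 --b--> s2
s2 --b--> s2
s2 --a--> s2
s2 --a--> s2
s2 --a--> s2
s2 --b--> s2
s2 --a--> s2

s2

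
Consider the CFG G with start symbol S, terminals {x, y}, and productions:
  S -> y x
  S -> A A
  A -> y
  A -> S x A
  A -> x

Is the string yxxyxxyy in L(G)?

S ⇒ AA ⇒ SxAA ⇒ yxxAA ⇒ yxxSxAA ⇒ yxxyxxAA ⇒ yxxyxxyA ⇒ yxxyxxyy

yes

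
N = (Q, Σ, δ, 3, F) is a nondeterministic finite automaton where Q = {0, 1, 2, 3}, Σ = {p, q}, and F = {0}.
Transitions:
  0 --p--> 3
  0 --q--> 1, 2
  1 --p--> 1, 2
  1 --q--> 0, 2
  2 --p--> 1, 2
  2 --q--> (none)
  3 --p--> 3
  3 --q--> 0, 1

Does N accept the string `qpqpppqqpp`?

rejected

Start: {3}
read q: {0, 1}
read p: {1, 2, 3}
read q: {0, 1, 2}
read p: {1, 2, 3}
read p: {1, 2, 3}
read p: {1, 2, 3}
read q: {0, 1, 2}
read q: {0, 1, 2}
read p: {1, 2, 3}
read p: {1, 2, 3}
Reachable ∩ accepting = {} — empty.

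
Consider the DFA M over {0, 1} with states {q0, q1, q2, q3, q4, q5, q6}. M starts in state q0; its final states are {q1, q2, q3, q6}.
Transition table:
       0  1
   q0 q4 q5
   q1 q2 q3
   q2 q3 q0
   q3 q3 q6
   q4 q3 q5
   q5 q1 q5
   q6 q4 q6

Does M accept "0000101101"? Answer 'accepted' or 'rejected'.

accepted

q0 --0--> q4
q4 --0--> q3
q3 --0--> q3
q3 --0--> q3
q3 --1--> q6
q6 --0--> q4
q4 --1--> q5
q5 --1--> q5
q5 --0--> q1
q1 --1--> q3
End in state q3, which is an accepting state.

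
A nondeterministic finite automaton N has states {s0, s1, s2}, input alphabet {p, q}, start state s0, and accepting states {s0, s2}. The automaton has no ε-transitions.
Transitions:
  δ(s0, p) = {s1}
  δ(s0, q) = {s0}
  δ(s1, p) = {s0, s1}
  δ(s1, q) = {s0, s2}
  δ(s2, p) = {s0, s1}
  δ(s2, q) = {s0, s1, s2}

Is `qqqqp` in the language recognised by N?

Start: {s0}
read q: {s0}
read q: {s0}
read q: {s0}
read q: {s0}
read p: {s1}
Reachable ∩ accepting = {} — empty.

rejected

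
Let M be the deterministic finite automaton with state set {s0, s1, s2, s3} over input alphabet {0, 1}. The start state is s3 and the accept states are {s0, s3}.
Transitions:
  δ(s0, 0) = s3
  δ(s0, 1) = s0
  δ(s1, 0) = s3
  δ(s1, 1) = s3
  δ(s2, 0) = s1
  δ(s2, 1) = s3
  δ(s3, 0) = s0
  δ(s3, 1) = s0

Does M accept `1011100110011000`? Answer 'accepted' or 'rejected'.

accepted

s3 --1--> s0
s0 --0--> s3
s3 --1--> s0
s0 --1--> s0
s0 --1--> s0
s0 --0--> s3
s3 --0--> s0
s0 --1--> s0
s0 --1--> s0
s0 --0--> s3
s3 --0--> s0
s0 --1--> s0
s0 --1--> s0
s0 --0--> s3
s3 --0--> s0
s0 --0--> s3
End in state s3, which is an accepting state.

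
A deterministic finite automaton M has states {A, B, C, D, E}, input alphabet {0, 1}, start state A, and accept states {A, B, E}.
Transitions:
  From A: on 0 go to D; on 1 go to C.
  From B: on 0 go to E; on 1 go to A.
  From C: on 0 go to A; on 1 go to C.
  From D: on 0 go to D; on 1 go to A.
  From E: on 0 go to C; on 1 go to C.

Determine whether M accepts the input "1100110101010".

accepted

A --1--> C
C --1--> C
C --0--> A
A --0--> D
D --1--> A
A --1--> C
C --0--> A
A --1--> C
C --0--> A
A --1--> C
C --0--> A
A --1--> C
C --0--> A
End in state A, which is an accepting state.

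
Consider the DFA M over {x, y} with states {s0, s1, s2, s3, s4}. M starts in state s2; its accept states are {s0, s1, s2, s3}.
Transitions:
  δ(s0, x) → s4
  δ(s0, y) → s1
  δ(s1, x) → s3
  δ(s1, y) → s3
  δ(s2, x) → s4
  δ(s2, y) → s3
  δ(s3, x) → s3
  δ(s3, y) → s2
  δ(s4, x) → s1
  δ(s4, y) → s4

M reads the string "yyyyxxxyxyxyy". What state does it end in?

s2 --y--> s3
s3 --y--> s2
s2 --y--> s3
s3 --y--> s2
s2 --x--> s4
s4 --x--> s1
s1 --x--> s3
s3 --y--> s2
s2 --x--> s4
s4 --y--> s4
s4 --x--> s1
s1 --y--> s3
s3 --y--> s2

s2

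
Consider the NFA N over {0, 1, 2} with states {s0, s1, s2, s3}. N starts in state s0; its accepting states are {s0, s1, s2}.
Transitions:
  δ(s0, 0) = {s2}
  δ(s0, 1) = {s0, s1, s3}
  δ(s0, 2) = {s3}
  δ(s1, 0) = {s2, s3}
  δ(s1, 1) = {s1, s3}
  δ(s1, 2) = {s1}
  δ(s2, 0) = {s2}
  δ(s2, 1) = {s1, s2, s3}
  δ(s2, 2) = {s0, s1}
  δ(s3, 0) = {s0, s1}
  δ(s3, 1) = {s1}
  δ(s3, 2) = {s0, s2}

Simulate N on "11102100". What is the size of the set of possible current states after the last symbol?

Start: {s0}
read 1: {s0, s1, s3}
read 1: {s0, s1, s3}
read 1: {s0, s1, s3}
read 0: {s0, s1, s2, s3}
read 2: {s0, s1, s2, s3}
read 1: {s0, s1, s2, s3}
read 0: {s0, s1, s2, s3}
read 0: {s0, s1, s2, s3}
Final reachable set {s0, s1, s2, s3} has 4 states.

4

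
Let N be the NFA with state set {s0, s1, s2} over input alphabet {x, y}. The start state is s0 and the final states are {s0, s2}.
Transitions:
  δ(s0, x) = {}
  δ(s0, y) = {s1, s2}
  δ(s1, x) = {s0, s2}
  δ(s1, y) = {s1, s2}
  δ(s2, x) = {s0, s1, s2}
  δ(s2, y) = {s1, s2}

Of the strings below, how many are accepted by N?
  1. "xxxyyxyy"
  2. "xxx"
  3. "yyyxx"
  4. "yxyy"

2

"xxxyyxyy": rejected
"xxx": rejected
"yyyxx": accepted
"yxyy": accepted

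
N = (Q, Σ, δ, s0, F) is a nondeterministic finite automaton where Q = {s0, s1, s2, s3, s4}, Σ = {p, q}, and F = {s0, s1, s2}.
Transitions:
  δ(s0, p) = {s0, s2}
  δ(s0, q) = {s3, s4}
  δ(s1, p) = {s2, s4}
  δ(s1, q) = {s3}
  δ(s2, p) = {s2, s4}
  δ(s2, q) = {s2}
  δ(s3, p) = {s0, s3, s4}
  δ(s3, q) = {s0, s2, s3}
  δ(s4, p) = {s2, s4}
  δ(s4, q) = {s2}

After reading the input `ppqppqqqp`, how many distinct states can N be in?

Start: {s0}
read p: {s0, s2}
read p: {s0, s2, s4}
read q: {s2, s3, s4}
read p: {s0, s2, s3, s4}
read p: {s0, s2, s3, s4}
read q: {s0, s2, s3, s4}
read q: {s0, s2, s3, s4}
read q: {s0, s2, s3, s4}
read p: {s0, s2, s3, s4}
Final reachable set {s0, s2, s3, s4} has 4 states.

4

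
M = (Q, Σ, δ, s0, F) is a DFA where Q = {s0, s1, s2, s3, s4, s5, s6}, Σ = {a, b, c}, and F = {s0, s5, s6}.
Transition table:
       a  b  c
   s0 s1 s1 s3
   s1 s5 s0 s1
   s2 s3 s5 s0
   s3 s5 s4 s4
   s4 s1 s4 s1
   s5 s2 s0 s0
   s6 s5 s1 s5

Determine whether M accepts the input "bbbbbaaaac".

s0 --b--> s1
s1 --b--> s0
s0 --b--> s1
s1 --b--> s0
s0 --b--> s1
s1 --a--> s5
s5 --a--> s2
s2 --a--> s3
s3 --a--> s5
s5 --c--> s0
End in state s0, which is an accepting state.

accepted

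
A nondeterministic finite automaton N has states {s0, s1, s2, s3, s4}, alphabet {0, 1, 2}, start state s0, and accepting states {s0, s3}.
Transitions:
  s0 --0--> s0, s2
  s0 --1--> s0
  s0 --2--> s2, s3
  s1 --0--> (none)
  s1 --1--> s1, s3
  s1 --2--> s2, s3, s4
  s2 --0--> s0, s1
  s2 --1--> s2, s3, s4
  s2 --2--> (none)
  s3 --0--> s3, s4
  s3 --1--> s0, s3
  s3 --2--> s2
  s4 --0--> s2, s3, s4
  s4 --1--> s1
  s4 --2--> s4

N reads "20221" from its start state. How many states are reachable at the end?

4

Start: {s0}
read 2: {s2, s3}
read 0: {s0, s1, s3, s4}
read 2: {s2, s3, s4}
read 2: {s2, s4}
read 1: {s1, s2, s3, s4}
Final reachable set {s1, s2, s3, s4} has 4 states.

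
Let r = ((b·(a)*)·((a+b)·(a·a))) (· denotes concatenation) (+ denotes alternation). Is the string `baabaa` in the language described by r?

Split as baa·baa: (b·(a)*) matches baa and ((a+b)·(a·a)) matches baa.

yes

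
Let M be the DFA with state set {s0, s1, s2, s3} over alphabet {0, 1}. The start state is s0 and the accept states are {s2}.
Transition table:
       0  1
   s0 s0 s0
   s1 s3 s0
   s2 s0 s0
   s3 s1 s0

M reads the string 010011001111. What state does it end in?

s0 --0--> s0
s0 --1--> s0
s0 --0--> s0
s0 --0--> s0
s0 --1--> s0
s0 --1--> s0
s0 --0--> s0
s0 --0--> s0
s0 --1--> s0
s0 --1--> s0
s0 --1--> s0
s0 --1--> s0

s0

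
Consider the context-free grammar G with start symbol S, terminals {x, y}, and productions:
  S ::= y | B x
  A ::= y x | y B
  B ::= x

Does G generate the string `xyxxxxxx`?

no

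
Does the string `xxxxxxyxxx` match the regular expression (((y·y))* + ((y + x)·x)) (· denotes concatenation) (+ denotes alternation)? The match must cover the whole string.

no

Neither ((y·y))* nor ((y+x)·x) matches xxxxxxyxxx.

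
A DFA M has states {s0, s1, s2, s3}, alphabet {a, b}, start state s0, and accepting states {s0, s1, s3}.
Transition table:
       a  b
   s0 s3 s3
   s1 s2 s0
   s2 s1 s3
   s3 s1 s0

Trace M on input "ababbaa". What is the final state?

s0 --a--> s3
s3 --b--> s0
s0 --a--> s3
s3 --b--> s0
s0 --b--> s3
s3 --a--> s1
s1 --a--> s2

s2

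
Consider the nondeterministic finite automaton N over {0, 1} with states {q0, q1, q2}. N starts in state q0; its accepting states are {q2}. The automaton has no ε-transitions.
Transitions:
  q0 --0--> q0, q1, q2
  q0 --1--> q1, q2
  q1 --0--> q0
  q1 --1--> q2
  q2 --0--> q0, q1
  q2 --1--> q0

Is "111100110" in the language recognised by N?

Start: {q0}
read 1: {q1, q2}
read 1: {q0, q2}
read 1: {q0, q1, q2}
read 1: {q0, q1, q2}
read 0: {q0, q1, q2}
read 0: {q0, q1, q2}
read 1: {q0, q1, q2}
read 1: {q0, q1, q2}
read 0: {q0, q1, q2}
Reachable ∩ accepting = {q2} — nonempty.

accepted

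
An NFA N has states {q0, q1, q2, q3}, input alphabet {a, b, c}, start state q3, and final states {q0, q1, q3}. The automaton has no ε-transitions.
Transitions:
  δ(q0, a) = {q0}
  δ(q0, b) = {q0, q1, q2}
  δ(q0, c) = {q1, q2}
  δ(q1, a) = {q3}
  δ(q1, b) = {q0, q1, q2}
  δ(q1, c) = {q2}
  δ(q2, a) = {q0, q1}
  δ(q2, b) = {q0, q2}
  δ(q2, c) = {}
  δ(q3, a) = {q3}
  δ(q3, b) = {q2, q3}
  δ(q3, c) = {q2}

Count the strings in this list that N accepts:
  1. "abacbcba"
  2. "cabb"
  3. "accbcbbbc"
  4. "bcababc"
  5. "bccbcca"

3

"abacbcba": accepted
"cabb": accepted
"accbcbbbc": rejected
"bcababc": accepted
"bccbcca": rejected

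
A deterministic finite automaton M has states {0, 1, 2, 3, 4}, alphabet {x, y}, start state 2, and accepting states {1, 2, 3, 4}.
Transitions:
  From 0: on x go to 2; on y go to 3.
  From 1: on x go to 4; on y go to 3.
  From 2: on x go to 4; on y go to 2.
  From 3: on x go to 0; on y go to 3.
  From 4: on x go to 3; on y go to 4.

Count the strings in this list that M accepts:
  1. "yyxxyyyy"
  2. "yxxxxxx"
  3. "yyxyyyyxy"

3

"yyxxyyyy": accepted
"yxxxxxx": accepted
"yyxyyyyxy": accepted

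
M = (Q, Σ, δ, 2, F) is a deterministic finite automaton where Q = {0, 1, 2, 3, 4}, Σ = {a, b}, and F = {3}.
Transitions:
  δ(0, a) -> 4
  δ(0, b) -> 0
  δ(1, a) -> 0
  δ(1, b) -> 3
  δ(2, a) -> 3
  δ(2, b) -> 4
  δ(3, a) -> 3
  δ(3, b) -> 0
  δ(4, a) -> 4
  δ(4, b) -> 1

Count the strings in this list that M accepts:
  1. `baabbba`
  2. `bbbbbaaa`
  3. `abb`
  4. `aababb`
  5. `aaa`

2

`baabbba`: rejected
`bbbbbaaa`: rejected
`abb`: rejected
`aababb`: accepted
`aaa`: accepted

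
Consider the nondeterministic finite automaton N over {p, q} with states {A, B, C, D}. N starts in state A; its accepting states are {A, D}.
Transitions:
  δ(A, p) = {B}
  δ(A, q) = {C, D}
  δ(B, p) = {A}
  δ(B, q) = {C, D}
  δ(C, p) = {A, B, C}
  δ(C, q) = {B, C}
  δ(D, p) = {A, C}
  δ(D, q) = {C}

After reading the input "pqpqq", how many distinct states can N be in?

Start: {A}
read p: {B}
read q: {C, D}
read p: {A, B, C}
read q: {B, C, D}
read q: {B, C, D}
Final reachable set {B, C, D} has 3 states.

3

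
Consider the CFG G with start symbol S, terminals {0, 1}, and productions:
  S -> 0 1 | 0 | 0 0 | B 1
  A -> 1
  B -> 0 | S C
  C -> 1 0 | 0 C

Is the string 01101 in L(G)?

S ⇒ B1 ⇒ SC1 ⇒ 01C1 ⇒ 01101

yes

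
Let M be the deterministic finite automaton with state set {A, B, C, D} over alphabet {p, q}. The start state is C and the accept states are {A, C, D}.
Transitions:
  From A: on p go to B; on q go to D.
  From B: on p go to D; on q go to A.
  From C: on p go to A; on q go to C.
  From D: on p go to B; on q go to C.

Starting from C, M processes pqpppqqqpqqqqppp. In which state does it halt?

C --p--> A
A --q--> D
D --p--> B
B --p--> D
D --p--> B
B --q--> A
A --q--> D
D --q--> C
C --p--> A
A --q--> D
D --q--> C
C --q--> C
C --q--> C
C --p--> A
A --p--> B
B --p--> D

D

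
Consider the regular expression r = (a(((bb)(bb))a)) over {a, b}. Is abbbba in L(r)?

Split as a·bbbba: a matches a and (((bb)(bb))a) matches bbbba.

yes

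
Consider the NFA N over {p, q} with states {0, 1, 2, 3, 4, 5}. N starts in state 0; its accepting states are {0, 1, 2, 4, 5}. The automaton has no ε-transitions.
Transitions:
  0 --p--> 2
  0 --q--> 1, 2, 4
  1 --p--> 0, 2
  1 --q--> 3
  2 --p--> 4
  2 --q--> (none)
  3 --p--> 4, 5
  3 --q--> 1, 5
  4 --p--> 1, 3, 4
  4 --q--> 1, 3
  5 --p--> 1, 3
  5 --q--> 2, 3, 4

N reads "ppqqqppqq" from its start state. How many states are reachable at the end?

5

Start: {0}
read p: {2}
read p: {4}
read q: {1, 3}
read q: {1, 3, 5}
read q: {1, 2, 3, 4, 5}
read p: {0, 1, 2, 3, 4, 5}
read p: {0, 1, 2, 3, 4, 5}
read q: {1, 2, 3, 4, 5}
read q: {1, 2, 3, 4, 5}
Final reachable set {1, 2, 3, 4, 5} has 5 states.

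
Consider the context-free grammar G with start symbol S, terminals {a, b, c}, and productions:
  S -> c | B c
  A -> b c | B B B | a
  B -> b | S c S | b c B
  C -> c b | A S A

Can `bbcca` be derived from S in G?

no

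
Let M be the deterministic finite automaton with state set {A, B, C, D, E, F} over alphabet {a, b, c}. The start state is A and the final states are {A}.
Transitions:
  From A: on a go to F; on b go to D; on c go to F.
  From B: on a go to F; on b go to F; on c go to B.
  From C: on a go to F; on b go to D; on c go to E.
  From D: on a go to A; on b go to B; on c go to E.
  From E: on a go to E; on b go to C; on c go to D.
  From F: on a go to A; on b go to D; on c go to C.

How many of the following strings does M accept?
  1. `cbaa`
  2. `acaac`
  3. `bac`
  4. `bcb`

0

`cbaa`: rejected
`acaac`: rejected
`bac`: rejected
`bcb`: rejected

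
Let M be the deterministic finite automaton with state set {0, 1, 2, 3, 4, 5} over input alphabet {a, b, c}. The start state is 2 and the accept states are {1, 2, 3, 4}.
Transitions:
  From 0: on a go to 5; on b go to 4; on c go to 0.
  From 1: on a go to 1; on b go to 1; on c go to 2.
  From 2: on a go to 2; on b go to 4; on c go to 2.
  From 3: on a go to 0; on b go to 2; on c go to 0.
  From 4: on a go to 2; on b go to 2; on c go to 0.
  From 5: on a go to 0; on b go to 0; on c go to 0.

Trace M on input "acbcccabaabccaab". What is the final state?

2 --a--> 2
2 --c--> 2
2 --b--> 4
4 --c--> 0
0 --c--> 0
0 --c--> 0
0 --a--> 5
5 --b--> 0
0 --a--> 5
5 --a--> 0
0 --b--> 4
4 --c--> 0
0 --c--> 0
0 --a--> 5
5 --a--> 0
0 --b--> 4

4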